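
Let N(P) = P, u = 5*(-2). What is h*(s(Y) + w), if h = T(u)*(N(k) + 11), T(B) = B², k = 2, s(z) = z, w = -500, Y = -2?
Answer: -652600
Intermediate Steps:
u = -10
h = 1300 (h = (-10)²*(2 + 11) = 100*13 = 1300)
h*(s(Y) + w) = 1300*(-2 - 500) = 1300*(-502) = -652600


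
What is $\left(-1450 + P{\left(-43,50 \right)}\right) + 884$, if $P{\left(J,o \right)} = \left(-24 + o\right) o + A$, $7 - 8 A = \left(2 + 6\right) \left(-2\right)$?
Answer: $\frac{5895}{8} \approx 736.88$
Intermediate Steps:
$A = \frac{23}{8}$ ($A = \frac{7}{8} - \frac{\left(2 + 6\right) \left(-2\right)}{8} = \frac{7}{8} - \frac{8 \left(-2\right)}{8} = \frac{7}{8} - -2 = \frac{7}{8} + 2 = \frac{23}{8} \approx 2.875$)
$P{\left(J,o \right)} = \frac{23}{8} + o \left(-24 + o\right)$ ($P{\left(J,o \right)} = \left(-24 + o\right) o + \frac{23}{8} = o \left(-24 + o\right) + \frac{23}{8} = \frac{23}{8} + o \left(-24 + o\right)$)
$\left(-1450 + P{\left(-43,50 \right)}\right) + 884 = \left(-1450 + \left(\frac{23}{8} + 50^{2} - 1200\right)\right) + 884 = \left(-1450 + \left(\frac{23}{8} + 2500 - 1200\right)\right) + 884 = \left(-1450 + \frac{10423}{8}\right) + 884 = - \frac{1177}{8} + 884 = \frac{5895}{8}$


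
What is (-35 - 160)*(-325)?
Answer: 63375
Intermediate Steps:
(-35 - 160)*(-325) = -195*(-325) = 63375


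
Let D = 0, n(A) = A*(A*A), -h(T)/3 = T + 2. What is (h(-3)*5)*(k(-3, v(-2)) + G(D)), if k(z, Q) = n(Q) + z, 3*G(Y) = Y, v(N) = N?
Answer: -165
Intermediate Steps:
h(T) = -6 - 3*T (h(T) = -3*(T + 2) = -3*(2 + T) = -6 - 3*T)
n(A) = A³ (n(A) = A*A² = A³)
G(Y) = Y/3
k(z, Q) = z + Q³ (k(z, Q) = Q³ + z = z + Q³)
(h(-3)*5)*(k(-3, v(-2)) + G(D)) = ((-6 - 3*(-3))*5)*((-3 + (-2)³) + (⅓)*0) = ((-6 + 9)*5)*((-3 - 8) + 0) = (3*5)*(-11 + 0) = 15*(-11) = -165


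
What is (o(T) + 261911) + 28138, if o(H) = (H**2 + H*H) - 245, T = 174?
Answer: 350356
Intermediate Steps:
o(H) = -245 + 2*H**2 (o(H) = (H**2 + H**2) - 245 = 2*H**2 - 245 = -245 + 2*H**2)
(o(T) + 261911) + 28138 = ((-245 + 2*174**2) + 261911) + 28138 = ((-245 + 2*30276) + 261911) + 28138 = ((-245 + 60552) + 261911) + 28138 = (60307 + 261911) + 28138 = 322218 + 28138 = 350356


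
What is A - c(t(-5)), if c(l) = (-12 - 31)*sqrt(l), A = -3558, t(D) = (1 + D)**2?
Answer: -3386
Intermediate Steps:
c(l) = -43*sqrt(l)
A - c(t(-5)) = -3558 - (-43)*sqrt((1 - 5)**2) = -3558 - (-43)*sqrt((-4)**2) = -3558 - (-43)*sqrt(16) = -3558 - (-43)*4 = -3558 - 1*(-172) = -3558 + 172 = -3386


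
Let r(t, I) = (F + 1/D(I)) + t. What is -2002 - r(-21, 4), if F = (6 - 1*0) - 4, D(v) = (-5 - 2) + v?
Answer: -5948/3 ≈ -1982.7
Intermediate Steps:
D(v) = -7 + v
F = 2 (F = (6 + 0) - 4 = 6 - 4 = 2)
r(t, I) = 2 + t + 1/(-7 + I) (r(t, I) = (2 + 1/(-7 + I)) + t = 2 + t + 1/(-7 + I))
-2002 - r(-21, 4) = -2002 - (1 + (-7 + 4)*(2 - 21))/(-7 + 4) = -2002 - (1 - 3*(-19))/(-3) = -2002 - (-1)*(1 + 57)/3 = -2002 - (-1)*58/3 = -2002 - 1*(-58/3) = -2002 + 58/3 = -5948/3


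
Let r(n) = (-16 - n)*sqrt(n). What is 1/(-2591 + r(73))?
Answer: -2591/6135048 + 89*sqrt(73)/6135048 ≈ -0.00029838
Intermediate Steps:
r(n) = sqrt(n)*(-16 - n)
1/(-2591 + r(73)) = 1/(-2591 + sqrt(73)*(-16 - 1*73)) = 1/(-2591 + sqrt(73)*(-16 - 73)) = 1/(-2591 + sqrt(73)*(-89)) = 1/(-2591 - 89*sqrt(73))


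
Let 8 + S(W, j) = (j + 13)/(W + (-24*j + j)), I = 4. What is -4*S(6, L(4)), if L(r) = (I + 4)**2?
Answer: 23610/733 ≈ 32.210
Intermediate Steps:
L(r) = 64 (L(r) = (4 + 4)**2 = 8**2 = 64)
S(W, j) = -8 + (13 + j)/(W - 23*j) (S(W, j) = -8 + (j + 13)/(W + (-24*j + j)) = -8 + (13 + j)/(W - 23*j))
-4*S(6, L(4)) = -4*(13 - 8*6 + 185*64)/(6 - 23*64) = -4*(13 - 48 + 11840)/(6 - 1472) = -4*11805/(-1466) = -(-2)*11805/733 = -4*(-11805/1466) = 23610/733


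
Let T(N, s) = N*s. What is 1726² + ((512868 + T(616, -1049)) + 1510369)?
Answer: 4356129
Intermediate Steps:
1726² + ((512868 + T(616, -1049)) + 1510369) = 1726² + ((512868 + 616*(-1049)) + 1510369) = 2979076 + ((512868 - 646184) + 1510369) = 2979076 + (-133316 + 1510369) = 2979076 + 1377053 = 4356129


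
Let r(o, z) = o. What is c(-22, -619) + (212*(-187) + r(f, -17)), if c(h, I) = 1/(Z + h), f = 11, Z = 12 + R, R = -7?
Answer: -673762/17 ≈ -39633.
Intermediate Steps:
Z = 5 (Z = 12 - 7 = 5)
c(h, I) = 1/(5 + h)
c(-22, -619) + (212*(-187) + r(f, -17)) = 1/(5 - 22) + (212*(-187) + 11) = 1/(-17) + (-39644 + 11) = -1/17 - 39633 = -673762/17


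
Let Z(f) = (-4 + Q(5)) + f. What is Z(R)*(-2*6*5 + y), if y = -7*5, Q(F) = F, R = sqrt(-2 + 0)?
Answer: -95 - 95*I*sqrt(2) ≈ -95.0 - 134.35*I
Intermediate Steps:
R = I*sqrt(2) (R = sqrt(-2) = I*sqrt(2) ≈ 1.4142*I)
Z(f) = 1 + f (Z(f) = (-4 + 5) + f = 1 + f)
y = -35
Z(R)*(-2*6*5 + y) = (1 + I*sqrt(2))*(-2*6*5 - 35) = (1 + I*sqrt(2))*(-12*5 - 35) = (1 + I*sqrt(2))*(-60 - 35) = (1 + I*sqrt(2))*(-95) = -95 - 95*I*sqrt(2)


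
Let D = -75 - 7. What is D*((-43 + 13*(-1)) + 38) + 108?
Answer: 1584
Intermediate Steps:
D = -82
D*((-43 + 13*(-1)) + 38) + 108 = -82*((-43 + 13*(-1)) + 38) + 108 = -82*((-43 - 13) + 38) + 108 = -82*(-56 + 38) + 108 = -82*(-18) + 108 = 1476 + 108 = 1584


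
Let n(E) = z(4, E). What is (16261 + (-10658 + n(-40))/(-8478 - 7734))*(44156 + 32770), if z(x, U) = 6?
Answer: 1690025654432/1351 ≈ 1.2509e+9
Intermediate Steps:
n(E) = 6
(16261 + (-10658 + n(-40))/(-8478 - 7734))*(44156 + 32770) = (16261 + (-10658 + 6)/(-8478 - 7734))*(44156 + 32770) = (16261 - 10652/(-16212))*76926 = (16261 - 10652*(-1/16212))*76926 = (16261 + 2663/4053)*76926 = (65908496/4053)*76926 = 1690025654432/1351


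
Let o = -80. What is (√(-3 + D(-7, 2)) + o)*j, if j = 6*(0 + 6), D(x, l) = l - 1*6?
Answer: -2880 + 36*I*√7 ≈ -2880.0 + 95.247*I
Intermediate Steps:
D(x, l) = -6 + l (D(x, l) = l - 6 = -6 + l)
j = 36 (j = 6*6 = 36)
(√(-3 + D(-7, 2)) + o)*j = (√(-3 + (-6 + 2)) - 80)*36 = (√(-3 - 4) - 80)*36 = (√(-7) - 80)*36 = (I*√7 - 80)*36 = (-80 + I*√7)*36 = -2880 + 36*I*√7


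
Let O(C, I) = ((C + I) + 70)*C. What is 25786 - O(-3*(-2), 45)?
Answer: 25060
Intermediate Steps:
O(C, I) = C*(70 + C + I) (O(C, I) = (70 + C + I)*C = C*(70 + C + I))
25786 - O(-3*(-2), 45) = 25786 - (-3*(-2))*(70 - 3*(-2) + 45) = 25786 - 6*(70 + 6 + 45) = 25786 - 6*121 = 25786 - 1*726 = 25786 - 726 = 25060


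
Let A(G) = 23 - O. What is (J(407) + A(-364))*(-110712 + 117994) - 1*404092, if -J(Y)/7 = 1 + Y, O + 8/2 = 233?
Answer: -22701576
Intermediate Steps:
O = 229 (O = -4 + 233 = 229)
A(G) = -206 (A(G) = 23 - 1*229 = 23 - 229 = -206)
J(Y) = -7 - 7*Y (J(Y) = -7*(1 + Y) = -7 - 7*Y)
(J(407) + A(-364))*(-110712 + 117994) - 1*404092 = ((-7 - 7*407) - 206)*(-110712 + 117994) - 1*404092 = ((-7 - 2849) - 206)*7282 - 404092 = (-2856 - 206)*7282 - 404092 = -3062*7282 - 404092 = -22297484 - 404092 = -22701576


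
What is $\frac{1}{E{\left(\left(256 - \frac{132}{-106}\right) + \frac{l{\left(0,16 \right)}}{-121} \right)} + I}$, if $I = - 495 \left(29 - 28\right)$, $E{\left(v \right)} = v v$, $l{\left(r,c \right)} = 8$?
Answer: $\frac{41126569}{2699799852445} \approx 1.5233 \cdot 10^{-5}$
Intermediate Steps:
$E{\left(v \right)} = v^{2}$
$I = -495$ ($I = \left(-495\right) 1 = -495$)
$\frac{1}{E{\left(\left(256 - \frac{132}{-106}\right) + \frac{l{\left(0,16 \right)}}{-121} \right)} + I} = \frac{1}{\left(\left(256 - \frac{132}{-106}\right) + \frac{8}{-121}\right)^{2} - 495} = \frac{1}{\left(\left(256 - - \frac{66}{53}\right) + 8 \left(- \frac{1}{121}\right)\right)^{2} - 495} = \frac{1}{\left(\left(256 + \frac{66}{53}\right) - \frac{8}{121}\right)^{2} - 495} = \frac{1}{\left(\frac{13634}{53} - \frac{8}{121}\right)^{2} - 495} = \frac{1}{\left(\frac{1649290}{6413}\right)^{2} - 495} = \frac{1}{\frac{2720157504100}{41126569} - 495} = \frac{1}{\frac{2699799852445}{41126569}} = \frac{41126569}{2699799852445}$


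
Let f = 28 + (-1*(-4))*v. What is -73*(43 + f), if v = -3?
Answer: -4307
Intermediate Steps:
f = 16 (f = 28 - 1*(-4)*(-3) = 28 + 4*(-3) = 28 - 12 = 16)
-73*(43 + f) = -73*(43 + 16) = -73*59 = -4307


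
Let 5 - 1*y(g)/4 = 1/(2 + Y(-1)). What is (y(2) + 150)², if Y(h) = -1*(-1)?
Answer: 256036/9 ≈ 28448.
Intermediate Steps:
Y(h) = 1
y(g) = 56/3 (y(g) = 20 - 4/(2 + 1) = 20 - 4/3 = 56/3)
(y(2) + 150)² = (56/3 + 150)² = (506/3)² = 256036/9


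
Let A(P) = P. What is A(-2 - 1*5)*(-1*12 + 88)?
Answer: -532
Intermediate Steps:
A(-2 - 1*5)*(-1*12 + 88) = (-2 - 1*5)*(-1*12 + 88) = (-2 - 5)*(-12 + 88) = -7*76 = -532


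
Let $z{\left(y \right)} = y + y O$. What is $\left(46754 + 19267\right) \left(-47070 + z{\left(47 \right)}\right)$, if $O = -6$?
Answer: $-3123123405$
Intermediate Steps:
$z{\left(y \right)} = - 5 y$ ($z{\left(y \right)} = y + y \left(-6\right) = y - 6 y = - 5 y$)
$\left(46754 + 19267\right) \left(-47070 + z{\left(47 \right)}\right) = \left(46754 + 19267\right) \left(-47070 - 235\right) = 66021 \left(-47070 - 235\right) = 66021 \left(-47305\right) = -3123123405$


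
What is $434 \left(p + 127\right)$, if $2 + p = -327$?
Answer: $-87668$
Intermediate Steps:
$p = -329$ ($p = -2 - 327 = -329$)
$434 \left(p + 127\right) = 434 \left(-329 + 127\right) = 434 \left(-202\right) = -87668$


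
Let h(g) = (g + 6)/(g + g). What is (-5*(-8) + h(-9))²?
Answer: 58081/36 ≈ 1613.4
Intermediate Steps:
h(g) = (6 + g)/(2*g) (h(g) = (6 + g)/((2*g)) = (6 + g)*(1/(2*g)) = (6 + g)/(2*g))
(-5*(-8) + h(-9))² = (-5*(-8) + (½)*(6 - 9)/(-9))² = (40 + (½)*(-⅑)*(-3))² = (40 + ⅙)² = (241/6)² = 58081/36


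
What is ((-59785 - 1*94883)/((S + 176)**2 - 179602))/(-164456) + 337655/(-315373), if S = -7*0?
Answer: -687763333109737/642373735650924 ≈ -1.0707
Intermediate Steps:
S = 0
((-59785 - 1*94883)/((S + 176)**2 - 179602))/(-164456) + 337655/(-315373) = ((-59785 - 1*94883)/((0 + 176)**2 - 179602))/(-164456) + 337655/(-315373) = ((-59785 - 94883)/(176**2 - 179602))*(-1/164456) + 337655*(-1/315373) = -154668/(30976 - 179602)*(-1/164456) - 337655/315373 = -154668/(-148626)*(-1/164456) - 337655/315373 = -154668*(-1/148626)*(-1/164456) - 337655/315373 = (25778/24771)*(-1/164456) - 337655/315373 = -12889/2036869788 - 337655/315373 = -687763333109737/642373735650924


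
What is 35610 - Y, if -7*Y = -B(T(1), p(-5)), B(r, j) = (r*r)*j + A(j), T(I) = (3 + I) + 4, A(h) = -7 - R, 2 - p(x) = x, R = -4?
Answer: 248825/7 ≈ 35546.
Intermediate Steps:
p(x) = 2 - x
A(h) = -3 (A(h) = -7 - 1*(-4) = -7 + 4 = -3)
T(I) = 7 + I
B(r, j) = -3 + j*r² (B(r, j) = (r*r)*j - 3 = r²*j - 3 = j*r² - 3 = -3 + j*r²)
Y = 445/7 (Y = -(-1)*(-3 + (2 - 1*(-5))*(7 + 1)²)/7 = -(-1)*(-3 + (2 + 5)*8²)/7 = -(-1)*(-3 + 7*64)/7 = -(-1)*(-3 + 448)/7 = -(-1)*445/7 = -⅐*(-445) = 445/7 ≈ 63.571)
35610 - Y = 35610 - 1*445/7 = 35610 - 445/7 = 248825/7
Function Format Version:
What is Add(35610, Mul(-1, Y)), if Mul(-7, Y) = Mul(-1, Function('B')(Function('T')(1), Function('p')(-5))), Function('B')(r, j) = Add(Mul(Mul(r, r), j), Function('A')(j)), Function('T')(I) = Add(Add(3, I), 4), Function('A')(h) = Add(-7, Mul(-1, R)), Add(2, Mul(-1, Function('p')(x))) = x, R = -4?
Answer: Rational(248825, 7) ≈ 35546.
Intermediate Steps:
Function('p')(x) = Add(2, Mul(-1, x))
Function('A')(h) = -3 (Function('A')(h) = Add(-7, Mul(-1, -4)) = Add(-7, 4) = -3)
Function('T')(I) = Add(7, I)
Function('B')(r, j) = Add(-3, Mul(j, Pow(r, 2))) (Function('B')(r, j) = Add(Mul(Mul(r, r), j), -3) = Add(Mul(Pow(r, 2), j), -3) = Add(Mul(j, Pow(r, 2)), -3) = Add(-3, Mul(j, Pow(r, 2))))
Y = Rational(445, 7) (Y = Mul(Rational(-1, 7), Mul(-1, Add(-3, Mul(Add(2, Mul(-1, -5)), Pow(Add(7, 1), 2))))) = Mul(Rational(-1, 7), Mul(-1, Add(-3, Mul(Add(2, 5), Pow(8, 2))))) = Mul(Rational(-1, 7), Mul(-1, Add(-3, Mul(7, 64)))) = Mul(Rational(-1, 7), Mul(-1, Add(-3, 448))) = Mul(Rational(-1, 7), Mul(-1, 445)) = Mul(Rational(-1, 7), -445) = Rational(445, 7) ≈ 63.571)
Add(35610, Mul(-1, Y)) = Add(35610, Mul(-1, Rational(445, 7))) = Add(35610, Rational(-445, 7)) = Rational(248825, 7)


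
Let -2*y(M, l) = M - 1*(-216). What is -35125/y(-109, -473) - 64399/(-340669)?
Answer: 23938887943/36451583 ≈ 656.73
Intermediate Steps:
y(M, l) = -108 - M/2 (y(M, l) = -(M - 1*(-216))/2 = -(M + 216)/2 = -(216 + M)/2 = -108 - M/2)
-35125/y(-109, -473) - 64399/(-340669) = -35125/(-108 - 1/2*(-109)) - 64399/(-340669) = -35125/(-108 + 109/2) - 64399*(-1/340669) = -35125/(-107/2) + 64399/340669 = -35125*(-2/107) + 64399/340669 = 70250/107 + 64399/340669 = 23938887943/36451583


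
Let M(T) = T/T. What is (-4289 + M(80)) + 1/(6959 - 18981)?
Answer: -51550337/12022 ≈ -4288.0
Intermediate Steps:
M(T) = 1
(-4289 + M(80)) + 1/(6959 - 18981) = (-4289 + 1) + 1/(6959 - 18981) = -4288 + 1/(-12022) = -4288 - 1/12022 = -51550337/12022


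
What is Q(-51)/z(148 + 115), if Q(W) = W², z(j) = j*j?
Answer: 2601/69169 ≈ 0.037604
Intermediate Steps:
z(j) = j²
Q(-51)/z(148 + 115) = (-51)²/((148 + 115)²) = 2601/(263²) = 2601/69169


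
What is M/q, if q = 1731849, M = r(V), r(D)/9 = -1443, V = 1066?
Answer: -4329/577283 ≈ -0.0074989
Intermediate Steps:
r(D) = -12987 (r(D) = 9*(-1443) = -12987)
M = -12987
M/q = -12987/1731849 = -12987*1/1731849 = -4329/577283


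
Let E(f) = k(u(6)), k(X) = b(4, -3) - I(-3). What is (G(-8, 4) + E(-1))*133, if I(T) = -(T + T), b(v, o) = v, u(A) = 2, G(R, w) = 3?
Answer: 133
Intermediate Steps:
I(T) = -2*T
k(X) = -2 (k(X) = 4 - (-2)*(-3) = 4 - 1*6 = 4 - 6 = -2)
E(f) = -2
(G(-8, 4) + E(-1))*133 = (3 - 2)*133 = 1*133 = 133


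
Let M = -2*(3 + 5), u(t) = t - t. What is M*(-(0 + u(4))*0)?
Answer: 0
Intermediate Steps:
u(t) = 0
M = -16 (M = -2*8 = -16)
M*(-(0 + u(4))*0) = -16*(-(0 + 0))*0 = -16*(-1*0)*0 = -0*0 = -16*0 = 0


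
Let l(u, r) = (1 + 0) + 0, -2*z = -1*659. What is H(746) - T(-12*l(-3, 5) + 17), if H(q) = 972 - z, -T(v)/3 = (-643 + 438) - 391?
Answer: -2291/2 ≈ -1145.5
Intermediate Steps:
z = 659/2 (z = -(-1)*659/2 = -1/2*(-659) = 659/2 ≈ 329.50)
l(u, r) = 1 (l(u, r) = 1 + 0 = 1)
T(v) = 1788 (T(v) = -3*((-643 + 438) - 391) = -3*(-205 - 391) = -3*(-596) = 1788)
H(q) = 1285/2 (H(q) = 972 - 1*659/2 = 972 - 659/2 = 1285/2)
H(746) - T(-12*l(-3, 5) + 17) = 1285/2 - 1*1788 = 1285/2 - 1788 = -2291/2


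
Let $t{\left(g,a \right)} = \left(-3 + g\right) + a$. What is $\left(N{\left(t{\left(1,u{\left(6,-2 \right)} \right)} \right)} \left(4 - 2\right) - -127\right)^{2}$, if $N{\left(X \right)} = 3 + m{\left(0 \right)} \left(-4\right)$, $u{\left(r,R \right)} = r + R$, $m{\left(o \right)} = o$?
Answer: $17689$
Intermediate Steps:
$u{\left(r,R \right)} = R + r$
$t{\left(g,a \right)} = -3 + a + g$
$N{\left(X \right)} = 3$ ($N{\left(X \right)} = 3 + 0 \left(-4\right) = 3 + 0 = 3$)
$\left(N{\left(t{\left(1,u{\left(6,-2 \right)} \right)} \right)} \left(4 - 2\right) - -127\right)^{2} = \left(3 \left(4 - 2\right) - -127\right)^{2} = \left(3 \cdot 2 + 127\right)^{2} = \left(6 + 127\right)^{2} = 133^{2} = 17689$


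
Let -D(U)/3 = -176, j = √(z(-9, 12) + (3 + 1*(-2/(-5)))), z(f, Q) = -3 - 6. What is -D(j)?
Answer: -528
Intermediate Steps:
z(f, Q) = -9
j = 2*I*√35/5 (j = √(-9 + (3 + 1*(-2/(-5)))) = √(-9 + (3 + 1*(-2*(-⅕)))) = √(-9 + (3 + 1*(⅖))) = √(-9 + (3 + ⅖)) = √(-9 + 17/5) = √(-28/5) = 2*I*√35/5 ≈ 2.3664*I)
D(U) = 528 (D(U) = -3*(-176) = 528)
-D(j) = -1*528 = -528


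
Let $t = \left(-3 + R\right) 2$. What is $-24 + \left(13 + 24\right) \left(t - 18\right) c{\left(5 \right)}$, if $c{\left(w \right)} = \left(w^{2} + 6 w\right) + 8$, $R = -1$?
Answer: $-60630$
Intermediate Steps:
$t = -8$ ($t = \left(-3 - 1\right) 2 = \left(-4\right) 2 = -8$)
$c{\left(w \right)} = 8 + w^{2} + 6 w$
$-24 + \left(13 + 24\right) \left(t - 18\right) c{\left(5 \right)} = -24 + \left(13 + 24\right) \left(-8 - 18\right) \left(8 + 5^{2} + 6 \cdot 5\right) = -24 + 37 \left(-26\right) \left(8 + 25 + 30\right) = -24 - 60606 = -60630$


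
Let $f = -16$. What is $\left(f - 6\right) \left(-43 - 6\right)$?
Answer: $1078$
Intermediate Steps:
$\left(f - 6\right) \left(-43 - 6\right) = \left(-16 - 6\right) \left(-43 - 6\right) = \left(-22\right) \left(-49\right) = 1078$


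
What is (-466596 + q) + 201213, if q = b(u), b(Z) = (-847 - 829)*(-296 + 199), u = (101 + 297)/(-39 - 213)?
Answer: -102811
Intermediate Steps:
u = -199/126 (u = 398/(-252) = 398*(-1/252) = -199/126 ≈ -1.5794)
b(Z) = 162572 (b(Z) = -1676*(-97) = 162572)
q = 162572
(-466596 + q) + 201213 = (-466596 + 162572) + 201213 = -304024 + 201213 = -102811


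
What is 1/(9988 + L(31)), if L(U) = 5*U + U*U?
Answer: 1/11104 ≈ 9.0058e-5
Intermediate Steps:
L(U) = U² + 5*U (L(U) = 5*U + U² = U² + 5*U)
1/(9988 + L(31)) = 1/(9988 + 31*(5 + 31)) = 1/(9988 + 31*36) = 1/(9988 + 1116) = 1/11104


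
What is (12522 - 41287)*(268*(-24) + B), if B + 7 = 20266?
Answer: -397733655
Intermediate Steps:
B = 20259 (B = -7 + 20266 = 20259)
(12522 - 41287)*(268*(-24) + B) = (12522 - 41287)*(268*(-24) + 20259) = -28765*(-6432 + 20259) = -28765*13827 = -397733655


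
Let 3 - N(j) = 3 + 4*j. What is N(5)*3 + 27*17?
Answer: 399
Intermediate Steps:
N(j) = -4*j (N(j) = 3 - (3 + 4*j) = 3 + (-3 - 4*j) = -4*j)
N(5)*3 + 27*17 = -4*5*3 + 27*17 = -20*3 + 459 = -60 + 459 = 399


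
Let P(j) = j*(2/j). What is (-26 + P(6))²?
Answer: 576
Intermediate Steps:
P(j) = 2
(-26 + P(6))² = (-26 + 2)² = (-24)² = 576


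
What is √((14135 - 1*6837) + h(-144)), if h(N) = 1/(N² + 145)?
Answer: 3*√353560662651/20881 ≈ 85.428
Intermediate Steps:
h(N) = 1/(145 + N²)
√((14135 - 1*6837) + h(-144)) = √((14135 - 1*6837) + 1/(145 + (-144)²)) = √((14135 - 6837) + 1/(145 + 20736)) = √(7298 + 1/20881) = √(152389539/20881) = 3*√353560662651/20881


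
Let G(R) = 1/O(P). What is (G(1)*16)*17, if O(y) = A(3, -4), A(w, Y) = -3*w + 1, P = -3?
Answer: -34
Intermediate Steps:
A(w, Y) = 1 - 3*w
O(y) = -8 (O(y) = 1 - 3*3 = 1 - 9 = -8)
G(R) = -⅛ (G(R) = 1/(-8) = 1*(-⅛) = -⅛)
(G(1)*16)*17 = -⅛*16*17 = -2*17 = -34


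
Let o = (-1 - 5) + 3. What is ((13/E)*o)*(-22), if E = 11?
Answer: 78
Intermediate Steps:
o = -3 (o = -6 + 3 = -3)
((13/E)*o)*(-22) = ((13/11)*(-3))*(-22) = -39/11*(-22) = 78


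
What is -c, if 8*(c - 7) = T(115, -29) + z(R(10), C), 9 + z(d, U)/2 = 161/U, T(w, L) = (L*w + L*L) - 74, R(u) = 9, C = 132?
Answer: 166819/528 ≈ 315.95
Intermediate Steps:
T(w, L) = -74 + L² + L*w (T(w, L) = (L*w + L²) - 74 = (L² + L*w) - 74 = -74 + L² + L*w)
z(d, U) = -18 + 322/U (z(d, U) = -18 + 2*(161/U) = -18 + 322/U)
c = -166819/528 (c = 7 + ((-74 + (-29)² - 29*115) + (-18 + 322/132))/8 = 7 + ((-74 + 841 - 3335) + (-18 + 322*(1/132)))/8 = 7 + (-2568 + (-18 + 161/66))/8 = 7 + (-2568 - 1027/66)/8 = 7 + (⅛)*(-170515/66) = 7 - 170515/528 = -166819/528 ≈ -315.95)
-c = -1*(-166819/528) = 166819/528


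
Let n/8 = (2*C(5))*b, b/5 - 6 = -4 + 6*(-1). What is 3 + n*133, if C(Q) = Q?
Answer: -212797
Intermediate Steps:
b = -20 (b = 30 + 5*(-4 + 6*(-1)) = 30 + 5*(-4 - 6) = 30 + 5*(-10) = 30 - 50 = -20)
n = -1600 (n = 8*((2*5)*(-20)) = 8*(10*(-20)) = 8*(-200) = -1600)
3 + n*133 = 3 - 1600*133 = 3 - 212800 = -212797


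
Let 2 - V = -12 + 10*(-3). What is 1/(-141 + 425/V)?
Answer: -44/5779 ≈ -0.0076138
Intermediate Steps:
V = 44 (V = 2 - (-12 + 10*(-3)) = 2 - (-12 - 30) = 2 - 1*(-42) = 2 + 42 = 44)
1/(-141 + 425/V) = 1/(-141 + 425/44) = 1/(-5779/44) = -44/5779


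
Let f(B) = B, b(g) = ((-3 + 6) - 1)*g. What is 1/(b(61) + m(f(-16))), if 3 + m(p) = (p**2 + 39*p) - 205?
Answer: -1/454 ≈ -0.0022026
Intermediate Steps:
b(g) = 2*g (b(g) = (3 - 1)*g = 2*g)
m(p) = -208 + p**2 + 39*p (m(p) = -3 + ((p**2 + 39*p) - 205) = -3 + (-205 + p**2 + 39*p) = -208 + p**2 + 39*p)
1/(b(61) + m(f(-16))) = 1/(2*61 + (-208 + (-16)**2 + 39*(-16))) = 1/(122 + (-208 + 256 - 624)) = 1/(122 - 576) = 1/(-454) = -1/454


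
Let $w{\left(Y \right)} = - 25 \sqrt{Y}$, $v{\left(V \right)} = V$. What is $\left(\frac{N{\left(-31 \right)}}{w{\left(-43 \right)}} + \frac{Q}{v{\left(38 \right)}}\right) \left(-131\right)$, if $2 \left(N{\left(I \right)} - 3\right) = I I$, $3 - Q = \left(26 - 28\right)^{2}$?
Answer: $\frac{131}{38} - \frac{126677 i \sqrt{43}}{2150} \approx 3.4474 - 386.36 i$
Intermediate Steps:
$Q = -1$ ($Q = 3 - \left(26 - 28\right)^{2} = 3 - \left(-2\right)^{2} = 3 - 4 = -1$)
$N{\left(I \right)} = 3 + \frac{I^{2}}{2}$ ($N{\left(I \right)} = 3 + \frac{I I}{2} = 3 + \frac{I^{2}}{2}$)
$\left(\frac{N{\left(-31 \right)}}{w{\left(-43 \right)}} + \frac{Q}{v{\left(38 \right)}}\right) \left(-131\right) = \left(\frac{3 + \frac{\left(-31\right)^{2}}{2}}{\left(-25\right) \sqrt{-43}} - \frac{1}{38}\right) \left(-131\right) = \left(\frac{3 + \frac{1}{2} \cdot 961}{\left(-25\right) i \sqrt{43}} - \frac{1}{38}\right) \left(-131\right) = \left(\frac{3 + \frac{961}{2}}{\left(-25\right) i \sqrt{43}} - \frac{1}{38}\right) \left(-131\right) = \left(\frac{967 \frac{i \sqrt{43}}{1075}}{2} - \frac{1}{38}\right) \left(-131\right) = \left(\frac{967 i \sqrt{43}}{2150} - \frac{1}{38}\right) \left(-131\right) = \left(- \frac{1}{38} + \frac{967 i \sqrt{43}}{2150}\right) \left(-131\right) = \frac{131}{38} - \frac{126677 i \sqrt{43}}{2150}$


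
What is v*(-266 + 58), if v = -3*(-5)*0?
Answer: 0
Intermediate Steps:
v = 0 (v = 15*0 = 0)
v*(-266 + 58) = 0*(-266 + 58) = 0*(-208) = 0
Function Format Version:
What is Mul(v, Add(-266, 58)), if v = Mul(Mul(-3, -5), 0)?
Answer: 0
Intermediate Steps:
v = 0 (v = Mul(15, 0) = 0)
Mul(v, Add(-266, 58)) = Mul(0, Add(-266, 58)) = Mul(0, -208) = 0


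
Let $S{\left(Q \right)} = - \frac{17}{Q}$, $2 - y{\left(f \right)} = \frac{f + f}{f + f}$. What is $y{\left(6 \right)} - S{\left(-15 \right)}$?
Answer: $- \frac{2}{15} \approx -0.13333$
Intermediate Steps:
$y{\left(f \right)} = 1$ ($y{\left(f \right)} = 2 - \frac{f + f}{f + f} = 2 - \frac{2 f}{2 f} = 2 - 2 f \frac{1}{2 f} = 2 - 1 = 1$)
$y{\left(6 \right)} - S{\left(-15 \right)} = 1 - - \frac{17}{-15} = 1 - \left(-17\right) \left(- \frac{1}{15}\right) = 1 - \frac{17}{15} = - \frac{2}{15}$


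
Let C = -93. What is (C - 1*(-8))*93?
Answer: -7905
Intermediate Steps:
(C - 1*(-8))*93 = (-93 - 1*(-8))*93 = (-93 + 8)*93 = -85*93 = -7905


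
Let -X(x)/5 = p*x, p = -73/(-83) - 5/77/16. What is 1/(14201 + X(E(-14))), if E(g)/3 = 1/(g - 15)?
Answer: 2965424/42113329039 ≈ 7.0415e-5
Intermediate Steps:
p = 89521/102256 (p = -73*(-1/83) - 5*1/77*(1/16) = 73/83 - 5/77*1/16 = 73/83 - 5/1232 = 89521/102256 ≈ 0.87546)
E(g) = 3/(-15 + g) (E(g) = 3/(g - 15) = 3/(-15 + g))
X(x) = -447605*x/102256
1/(14201 + X(E(-14))) = 1/(14201 - 1342815/(102256*(-15 - 14))) = 1/(14201 - 1342815/(102256*(-29))) = 1/(14201 - 1342815*(-1)/(102256*29)) = 1/(14201 - 447605/102256*(-3/29)) = 1/(14201 + 1342815/2965424) = 1/(42113329039/2965424) = 2965424/42113329039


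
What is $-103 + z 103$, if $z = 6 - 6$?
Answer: $-103$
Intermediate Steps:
$z = 0$ ($z = 6 - 6 = 0$)
$-103 + z 103 = -103 + 0 \cdot 103 = -103 + 0 = -103$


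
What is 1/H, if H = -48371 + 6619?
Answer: -1/41752 ≈ -2.3951e-5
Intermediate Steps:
H = -41752
1/H = 1/(-41752) = -1/41752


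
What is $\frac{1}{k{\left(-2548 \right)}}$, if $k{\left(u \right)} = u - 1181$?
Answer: $- \frac{1}{3729} \approx -0.00026817$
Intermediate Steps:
$k{\left(u \right)} = -1181 + u$
$\frac{1}{k{\left(-2548 \right)}} = \frac{1}{-1181 - 2548} = \frac{1}{-3729} = - \frac{1}{3729}$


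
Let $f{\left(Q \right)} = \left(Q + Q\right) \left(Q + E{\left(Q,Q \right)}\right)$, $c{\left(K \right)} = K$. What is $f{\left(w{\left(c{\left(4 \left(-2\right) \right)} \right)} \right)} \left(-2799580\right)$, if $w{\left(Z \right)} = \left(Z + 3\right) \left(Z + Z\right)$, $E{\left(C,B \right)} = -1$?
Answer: $-35386691200$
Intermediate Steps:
$w{\left(Z \right)} = 2 Z \left(3 + Z\right)$ ($w{\left(Z \right)} = \left(3 + Z\right) 2 Z = 2 Z \left(3 + Z\right)$)
$f{\left(Q \right)} = 2 Q \left(-1 + Q\right)$ ($f{\left(Q \right)} = \left(Q + Q\right) \left(Q - 1\right) = 2 Q \left(-1 + Q\right)$)
$f{\left(w{\left(c{\left(4 \left(-2\right) \right)} \right)} \right)} \left(-2799580\right) = 2 \cdot 2 \cdot 4 \left(-2\right) \left(3 + 4 \left(-2\right)\right) \left(-1 + 2 \cdot 4 \left(-2\right) \left(3 + 4 \left(-2\right)\right)\right) \left(-2799580\right) = 2 \cdot 2 \left(-8\right) \left(3 - 8\right) \left(-1 + 2 \left(-8\right) \left(3 - 8\right)\right) \left(-2799580\right) = 2 \cdot 2 \left(-8\right) \left(-5\right) \left(-1 + 2 \left(-8\right) \left(-5\right)\right) \left(-2799580\right) = 2 \cdot 80 \left(-1 + 80\right) \left(-2799580\right) = 2 \cdot 80 \cdot 79 \left(-2799580\right) = 12640 \left(-2799580\right) = -35386691200$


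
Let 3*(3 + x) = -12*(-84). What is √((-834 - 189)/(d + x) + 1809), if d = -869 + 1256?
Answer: √6507285/60 ≈ 42.516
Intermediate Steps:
d = 387
x = 333 (x = -3 + (-12*(-84))/3 = -3 + (⅓)*1008 = -3 + 336 = 333)
√((-834 - 189)/(d + x) + 1809) = √((-834 - 189)/(387 + 333) + 1809) = √(-1023/720 + 1809) = √(-1023*1/720 + 1809) = √(-341/240 + 1809) = √(433819/240) = √6507285/60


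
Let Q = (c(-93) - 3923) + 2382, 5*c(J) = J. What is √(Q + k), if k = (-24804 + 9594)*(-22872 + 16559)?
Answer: 2*√600119815/5 ≈ 9798.9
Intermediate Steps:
c(J) = J/5
k = 96020730 (k = -15210*(-6313) = 96020730)
Q = -7798/5 (Q = ((⅕)*(-93) - 3923) + 2382 = (-93/5 - 3923) + 2382 = -19708/5 + 2382 = -7798/5 ≈ -1559.6)
√(Q + k) = √(-7798/5 + 96020730) = √(480095852/5) = 2*√600119815/5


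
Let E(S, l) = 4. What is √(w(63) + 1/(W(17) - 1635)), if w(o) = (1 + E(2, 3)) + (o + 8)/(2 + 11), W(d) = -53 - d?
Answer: 3*√571036895/22165 ≈ 3.2343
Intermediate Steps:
w(o) = 73/13 + o/13 (w(o) = (1 + 4) + (o + 8)/(2 + 11) = 5 + (8 + o)/13 = 5 + (8 + o)*(1/13) = 5 + (8/13 + o/13) = 73/13 + o/13)
√(w(63) + 1/(W(17) - 1635)) = √((73/13 + (1/13)*63) + 1/((-53 - 1*17) - 1635)) = √((73/13 + 63/13) + 1/((-53 - 17) - 1635)) = √(136/13 + 1/(-70 - 1635)) = √(136/13 + 1/(-1705)) = √(136/13 - 1/1705) = √(231867/22165) = 3*√571036895/22165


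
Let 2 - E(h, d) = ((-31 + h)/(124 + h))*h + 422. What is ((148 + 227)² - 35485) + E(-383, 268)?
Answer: 27281042/259 ≈ 1.0533e+5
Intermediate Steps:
E(h, d) = -420 - h*(-31 + h)/(124 + h) (E(h, d) = 2 - (((-31 + h)/(124 + h))*h + 422) = 2 - (h*(-31 + h)/(124 + h) + 422) = 2 - (422 + h*(-31 + h)/(124 + h)) = 2 + (-422 - h*(-31 + h)/(124 + h)) = -420 - h*(-31 + h)/(124 + h))
((148 + 227)² - 35485) + E(-383, 268) = ((148 + 227)² - 35485) + (-52080 - 1*(-383)² - 389*(-383))/(124 - 383) = (375² - 35485) + (-52080 - 1*146689 + 148987)/(-259) = (140625 - 35485) - (-52080 - 146689 + 148987)/259 = 105140 - 1/259*(-49782) = 105140 + 49782/259 = 27281042/259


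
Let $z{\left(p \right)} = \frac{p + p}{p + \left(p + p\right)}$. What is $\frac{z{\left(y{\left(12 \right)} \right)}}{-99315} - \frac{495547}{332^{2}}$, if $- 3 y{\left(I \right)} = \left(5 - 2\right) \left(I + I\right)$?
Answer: $- \frac{147645971363}{32840689680} \approx -4.4958$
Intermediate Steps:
$y{\left(I \right)} = - 2 I$ ($y{\left(I \right)} = - \frac{\left(5 - 2\right) \left(I + I\right)}{3} = - \frac{3 \cdot 2 I}{3} = - \frac{6 I}{3} = - 2 I$)
$z{\left(p \right)} = \frac{2}{3}$ ($z{\left(p \right)} = \frac{2 p}{p + 2 p} = \frac{2 p}{3 p} = 2 p \frac{1}{3 p} = \frac{2}{3}$)
$\frac{z{\left(y{\left(12 \right)} \right)}}{-99315} - \frac{495547}{332^{2}} = \frac{2}{3 \left(-99315\right)} - \frac{495547}{332^{2}} = \frac{2}{3} \left(- \frac{1}{99315}\right) - \frac{495547}{110224} = - \frac{2}{297945} - \frac{495547}{110224} = - \frac{147645971363}{32840689680}$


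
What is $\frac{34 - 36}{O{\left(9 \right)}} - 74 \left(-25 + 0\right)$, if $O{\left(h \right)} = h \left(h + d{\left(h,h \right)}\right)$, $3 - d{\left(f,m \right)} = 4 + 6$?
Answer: $\frac{16649}{9} \approx 1849.9$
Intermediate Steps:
$d{\left(f,m \right)} = -7$ ($d{\left(f,m \right)} = 3 - \left(4 + 6\right) = 3 - 10 = -7$)
$O{\left(h \right)} = h \left(-7 + h\right)$ ($O{\left(h \right)} = h \left(h - 7\right) = h \left(-7 + h\right)$)
$\frac{34 - 36}{O{\left(9 \right)}} - 74 \left(-25 + 0\right) = \frac{34 - 36}{9 \left(-7 + 9\right)} - 74 \left(-25 + 0\right) = - \frac{2}{9 \cdot 2} - -1850 = - \frac{2}{18} + 1850 = \left(-2\right) \frac{1}{18} + 1850 = - \frac{1}{9} + 1850 = \frac{16649}{9}$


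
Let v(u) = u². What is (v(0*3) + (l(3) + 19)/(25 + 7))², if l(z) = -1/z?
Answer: 49/144 ≈ 0.34028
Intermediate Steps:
(v(0*3) + (l(3) + 19)/(25 + 7))² = ((0*3)² + (-1/3 + 19)/(25 + 7))² = (0² + (-1*⅓ + 19)/32)² = (0 + (-⅓ + 19)*(1/32))² = (0 + (56/3)*(1/32))² = (0 + 7/12)² = (7/12)² = 49/144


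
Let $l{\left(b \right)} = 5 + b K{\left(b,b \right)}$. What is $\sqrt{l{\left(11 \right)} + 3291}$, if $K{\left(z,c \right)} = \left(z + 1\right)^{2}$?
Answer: $4 \sqrt{305} \approx 69.857$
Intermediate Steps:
$K{\left(z,c \right)} = \left(1 + z\right)^{2}$
$l{\left(b \right)} = 5 + b \left(1 + b\right)^{2}$
$\sqrt{l{\left(11 \right)} + 3291} = \sqrt{\left(5 + 11 \left(1 + 11\right)^{2}\right) + 3291} = \sqrt{\left(5 + 11 \cdot 12^{2}\right) + 3291} = \sqrt{\left(5 + 11 \cdot 144\right) + 3291} = \sqrt{\left(5 + 1584\right) + 3291} = \sqrt{1589 + 3291} = \sqrt{4880} = 4 \sqrt{305}$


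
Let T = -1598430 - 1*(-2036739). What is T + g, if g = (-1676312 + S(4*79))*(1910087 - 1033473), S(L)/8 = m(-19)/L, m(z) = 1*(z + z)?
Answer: -116088838834125/79 ≈ -1.4695e+12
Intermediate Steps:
m(z) = 2*z (m(z) = 1*(2*z) = 2*z)
S(L) = -304/L (S(L) = 8*((2*(-19))/L) = 8*(-38/L) = -304/L)
g = -116088873460536/79 (g = (-1676312 - 304/(4*79))*(1910087 - 1033473) = (-1676312 - 304/316)*876614 = (-1676312 - 304*1/316)*876614 = (-1676312 - 76/79)*876614 = -132428724/79*876614 = -116088873460536/79 ≈ -1.4695e+12)
T = 438309 (T = -1598430 + 2036739 = 438309)
T + g = 438309 - 116088873460536/79 = -116088838834125/79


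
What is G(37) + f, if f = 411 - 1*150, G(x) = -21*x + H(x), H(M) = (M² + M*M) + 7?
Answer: 2229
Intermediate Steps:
H(M) = 7 + 2*M² (H(M) = (M² + M²) + 7 = 2*M² + 7 = 7 + 2*M²)
G(x) = 7 - 21*x + 2*x² (G(x) = -21*x + (7 + 2*x²) = 7 - 21*x + 2*x²)
f = 261 (f = 411 - 150 = 261)
G(37) + f = (7 - 21*37 + 2*37²) + 261 = (7 - 777 + 2*1369) + 261 = (7 - 777 + 2738) + 261 = 1968 + 261 = 2229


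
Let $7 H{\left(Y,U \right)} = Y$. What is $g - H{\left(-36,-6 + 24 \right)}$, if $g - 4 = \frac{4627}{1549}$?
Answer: $\frac{131525}{10843} \approx 12.13$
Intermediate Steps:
$H{\left(Y,U \right)} = \frac{Y}{7}$
$g = \frac{10823}{1549}$ ($g = 4 + \frac{4627}{1549} = \frac{10823}{1549} \approx 6.9871$)
$g - H{\left(-36,-6 + 24 \right)} = \frac{10823}{1549} - \frac{1}{7} \left(-36\right) = \frac{10823}{1549} - - \frac{36}{7} = \frac{10823}{1549} + \frac{36}{7} = \frac{131525}{10843}$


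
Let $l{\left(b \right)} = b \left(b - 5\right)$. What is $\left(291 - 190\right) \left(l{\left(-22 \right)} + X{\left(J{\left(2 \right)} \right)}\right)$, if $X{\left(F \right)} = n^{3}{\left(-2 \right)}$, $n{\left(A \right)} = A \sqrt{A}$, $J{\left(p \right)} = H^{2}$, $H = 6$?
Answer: $59994 + 1616 i \sqrt{2} \approx 59994.0 + 2285.4 i$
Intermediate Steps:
$l{\left(b \right)} = b \left(-5 + b\right)$
$J{\left(p \right)} = 36$ ($J{\left(p \right)} = 6^{2} = 36$)
$n{\left(A \right)} = A^{\frac{3}{2}}$
$X{\left(F \right)} = 16 i \sqrt{2}$ ($X{\left(F \right)} = \left(\left(-2\right)^{\frac{3}{2}}\right)^{3} = \left(- 2 i \sqrt{2}\right)^{3} = 16 i \sqrt{2}$)
$\left(291 - 190\right) \left(l{\left(-22 \right)} + X{\left(J{\left(2 \right)} \right)}\right) = \left(291 - 190\right) \left(- 22 \left(-5 - 22\right) + 16 i \sqrt{2}\right) = 101 \left(\left(-22\right) \left(-27\right) + 16 i \sqrt{2}\right) = 101 \left(594 + 16 i \sqrt{2}\right) = 59994 + 1616 i \sqrt{2}$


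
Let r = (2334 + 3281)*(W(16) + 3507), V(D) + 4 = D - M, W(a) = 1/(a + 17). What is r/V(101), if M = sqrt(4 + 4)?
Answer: 63034012460/310233 + 1299670360*sqrt(2)/310233 ≈ 2.0911e+5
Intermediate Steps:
M = 2*sqrt(2) (M = sqrt(8) = 2*sqrt(2) ≈ 2.8284)
W(a) = 1/(17 + a)
V(D) = -4 + D - 2*sqrt(2) (V(D) = -4 + (D - 2*sqrt(2)) = -4 + D - 2*sqrt(2))
r = 649835180/33 (r = (2334 + 3281)*(1/(17 + 16) + 3507) = 5615*(1/33 + 3507) = 5615*(115732/33) = 649835180/33 ≈ 1.9692e+7)
r/V(101) = 649835180/(33*(-4 + 101 - 2*sqrt(2))) = 649835180/(33*(97 - 2*sqrt(2)))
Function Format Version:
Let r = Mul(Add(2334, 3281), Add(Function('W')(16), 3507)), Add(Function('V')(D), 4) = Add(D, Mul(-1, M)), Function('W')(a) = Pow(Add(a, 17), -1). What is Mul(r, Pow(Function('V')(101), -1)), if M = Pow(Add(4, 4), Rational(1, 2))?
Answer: Add(Rational(63034012460, 310233), Mul(Rational(1299670360, 310233), Pow(2, Rational(1, 2)))) ≈ 2.0911e+5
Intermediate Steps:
M = Mul(2, Pow(2, Rational(1, 2))) (M = Pow(8, Rational(1, 2)) = Mul(2, Pow(2, Rational(1, 2))) ≈ 2.8284)
Function('W')(a) = Pow(Add(17, a), -1)
Function('V')(D) = Add(-4, D, Mul(-2, Pow(2, Rational(1, 2)))) (Function('V')(D) = Add(-4, Add(D, Mul(-1, Mul(2, Pow(2, Rational(1, 2)))))) = Add(-4, Add(D, Mul(-2, Pow(2, Rational(1, 2))))) = Add(-4, D, Mul(-2, Pow(2, Rational(1, 2)))))
r = Rational(649835180, 33) (r = Mul(Add(2334, 3281), Add(Pow(Add(17, 16), -1), 3507)) = Mul(5615, Add(Pow(33, -1), 3507)) = Mul(5615, Add(Rational(1, 33), 3507)) = Mul(5615, Rational(115732, 33)) = Rational(649835180, 33) ≈ 1.9692e+7)
Mul(r, Pow(Function('V')(101), -1)) = Mul(Rational(649835180, 33), Pow(Add(-4, 101, Mul(-2, Pow(2, Rational(1, 2)))), -1)) = Mul(Rational(649835180, 33), Pow(Add(97, Mul(-2, Pow(2, Rational(1, 2)))), -1))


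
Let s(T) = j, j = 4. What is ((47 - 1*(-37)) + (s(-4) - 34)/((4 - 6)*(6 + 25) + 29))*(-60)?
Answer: -56040/11 ≈ -5094.5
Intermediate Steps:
s(T) = 4
((47 - 1*(-37)) + (s(-4) - 34)/((4 - 6)*(6 + 25) + 29))*(-60) = ((47 - 1*(-37)) + (4 - 34)/((4 - 6)*(6 + 25) + 29))*(-60) = ((47 + 37) - 30/(-2*31 + 29))*(-60) = (84 - 30/(-62 + 29))*(-60) = (84 - 30/(-33))*(-60) = (84 - 30*(-1/33))*(-60) = (84 + 10/11)*(-60) = (934/11)*(-60) = -56040/11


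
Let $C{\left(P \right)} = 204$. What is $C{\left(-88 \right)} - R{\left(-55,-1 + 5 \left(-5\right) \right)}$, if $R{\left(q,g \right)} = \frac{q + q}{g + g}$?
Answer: $\frac{5249}{26} \approx 201.88$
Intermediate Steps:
$R{\left(q,g \right)} = \frac{q}{g}$ ($R{\left(q,g \right)} = \frac{2 q}{2 g} = 2 q \frac{1}{2 g} = \frac{q}{g}$)
$C{\left(-88 \right)} - R{\left(-55,-1 + 5 \left(-5\right) \right)} = 204 - - \frac{55}{-1 + 5 \left(-5\right)} = 204 - - \frac{55}{-1 - 25} = 204 - - \frac{55}{-26} = 204 - \left(-55\right) \left(- \frac{1}{26}\right) = 204 - \frac{55}{26} = \frac{5249}{26}$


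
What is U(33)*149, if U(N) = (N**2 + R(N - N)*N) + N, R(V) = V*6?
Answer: 167178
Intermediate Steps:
R(V) = 6*V
U(N) = N + N**2 (U(N) = (N**2 + (6*(N - N))*N) + N = (N**2 + (6*0)*N) + N = (N**2 + 0*N) + N = (N**2 + 0) + N = N**2 + N = N + N**2)
U(33)*149 = (33*(1 + 33))*149 = (33*34)*149 = 1122*149 = 167178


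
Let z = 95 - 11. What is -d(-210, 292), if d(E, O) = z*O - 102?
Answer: -24426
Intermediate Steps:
z = 84
d(E, O) = -102 + 84*O (d(E, O) = 84*O - 102 = -102 + 84*O)
-d(-210, 292) = -(-102 + 84*292) = -(-102 + 24528) = -1*24426 = -24426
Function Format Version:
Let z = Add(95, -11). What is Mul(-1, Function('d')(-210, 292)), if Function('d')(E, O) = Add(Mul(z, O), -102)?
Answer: -24426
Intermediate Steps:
z = 84
Function('d')(E, O) = Add(-102, Mul(84, O)) (Function('d')(E, O) = Add(Mul(84, O), -102) = Add(-102, Mul(84, O)))
Mul(-1, Function('d')(-210, 292)) = Mul(-1, Add(-102, Mul(84, 292))) = Mul(-1, Add(-102, 24528)) = Mul(-1, 24426) = -24426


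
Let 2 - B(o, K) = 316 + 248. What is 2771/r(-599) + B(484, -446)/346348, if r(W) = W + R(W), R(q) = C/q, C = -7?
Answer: -71885012090/15533448039 ≈ -4.6278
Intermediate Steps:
R(q) = -7/q
B(o, K) = -562 (B(o, K) = 2 - (316 + 248) = 2 - 1*564 = 2 - 564 = -562)
r(W) = W - 7/W
2771/r(-599) + B(484, -446)/346348 = 2771/(-599 - 7/(-599)) - 562/346348 = 2771/(-599 - 7*(-1/599)) - 562*1/346348 = 2771/(-599 + 7/599) - 281/173174 = 2771/(-358794/599) - 281/173174 = 2771*(-599/358794) - 281/173174 = -1659829/358794 - 281/173174 = -71885012090/15533448039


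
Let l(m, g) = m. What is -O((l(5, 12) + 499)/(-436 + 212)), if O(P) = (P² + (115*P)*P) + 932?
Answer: -6077/4 ≈ -1519.3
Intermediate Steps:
O(P) = 932 + 116*P² (O(P) = (P² + 115*P²) + 932 = 116*P² + 932 = 932 + 116*P²)
-O((l(5, 12) + 499)/(-436 + 212)) = -(932 + 116*((5 + 499)/(-436 + 212))²) = -(932 + 116*(504/(-224))²) = -(932 + 116*(504*(-1/224))²) = -(932 + 116*(-9/4)²) = -(932 + 116*(81/16)) = -(932 + 2349/4) = -1*6077/4 = -6077/4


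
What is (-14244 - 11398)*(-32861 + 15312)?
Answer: 449991458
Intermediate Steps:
(-14244 - 11398)*(-32861 + 15312) = -25642*(-17549) = 449991458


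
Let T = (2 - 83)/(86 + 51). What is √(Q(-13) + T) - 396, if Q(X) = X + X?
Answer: -396 + I*√499091/137 ≈ -396.0 + 5.1567*I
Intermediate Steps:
Q(X) = 2*X
T = -81/137 ≈ -0.59124
√(Q(-13) + T) - 396 = √(2*(-13) - 81/137) - 396 = √(-26 - 81/137) - 396 = √(-3643/137) - 396 = I*√499091/137 - 396 = -396 + I*√499091/137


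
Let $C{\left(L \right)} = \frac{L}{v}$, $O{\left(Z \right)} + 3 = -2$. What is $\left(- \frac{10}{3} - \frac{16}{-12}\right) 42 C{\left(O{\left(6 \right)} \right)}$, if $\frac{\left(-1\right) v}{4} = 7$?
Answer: $-15$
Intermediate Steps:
$v = -28$ ($v = \left(-4\right) 7 = -28$)
$O{\left(Z \right)} = -5$ ($O{\left(Z \right)} = -3 - 2 = -5$)
$C{\left(L \right)} = - \frac{L}{28}$ ($C{\left(L \right)} = \frac{L}{-28} = L \left(- \frac{1}{28}\right) = - \frac{L}{28}$)
$\left(- \frac{10}{3} - \frac{16}{-12}\right) 42 C{\left(O{\left(6 \right)} \right)} = \left(- \frac{10}{3} - \frac{16}{-12}\right) 42 \left(\left(- \frac{1}{28}\right) \left(-5\right)\right) = \left(\left(-10\right) \frac{1}{3} - - \frac{4}{3}\right) 42 \cdot \frac{5}{28} = \left(- \frac{10}{3} + \frac{4}{3}\right) 42 \cdot \frac{5}{28} = \left(-2\right) 42 \cdot \frac{5}{28} = \left(-84\right) \frac{5}{28} = -15$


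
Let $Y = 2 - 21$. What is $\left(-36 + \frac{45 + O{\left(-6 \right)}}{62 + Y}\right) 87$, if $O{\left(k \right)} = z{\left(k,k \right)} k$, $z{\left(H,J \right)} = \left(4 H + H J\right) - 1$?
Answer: $- \frac{136503}{43} \approx -3174.5$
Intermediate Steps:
$Y = -19$ ($Y = 2 - 21 = -19$)
$z{\left(H,J \right)} = -1 + 4 H + H J$
$O{\left(k \right)} = k \left(-1 + k^{2} + 4 k\right)$ ($O{\left(k \right)} = \left(-1 + 4 k + k k\right) k = \left(-1 + 4 k + k^{2}\right) k = \left(-1 + k^{2} + 4 k\right) k = k \left(-1 + k^{2} + 4 k\right)$)
$\left(-36 + \frac{45 + O{\left(-6 \right)}}{62 + Y}\right) 87 = \left(-36 + \frac{45 - 6 \left(-1 + \left(-6\right)^{2} + 4 \left(-6\right)\right)}{62 - 19}\right) 87 = \left(-36 + \frac{45 - 6 \left(-1 + 36 - 24\right)}{43}\right) 87 = \left(-36 + \left(45 - 66\right) \frac{1}{43}\right) 87 = \left(-36 - \frac{21}{43}\right) 87 = \left(- \frac{1569}{43}\right) 87 = - \frac{136503}{43}$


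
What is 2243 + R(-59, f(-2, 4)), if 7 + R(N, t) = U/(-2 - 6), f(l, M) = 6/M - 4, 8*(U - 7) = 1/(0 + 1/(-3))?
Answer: 143051/64 ≈ 2235.2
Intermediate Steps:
U = 53/8 (U = 7 + 1/(8*(0 + 1/(-3))) = 7 + 1/(8*(0 - ⅓)) = 7 + 1/(8*(-⅓)) = 7 + (⅛)*(-3) = 7 - 3/8 = 53/8 ≈ 6.6250)
f(l, M) = -4 + 6/M
R(N, t) = -501/64 (R(N, t) = -7 + (53/8)/(-2 - 6) = -7 + (53/8)/(-8) = -7 - ⅛*53/8 = -7 - 53/64 = -501/64)
2243 + R(-59, f(-2, 4)) = 2243 - 501/64 = 143051/64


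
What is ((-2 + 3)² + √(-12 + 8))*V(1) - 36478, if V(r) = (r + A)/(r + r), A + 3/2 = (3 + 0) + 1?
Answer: -145905/4 + 7*I/2 ≈ -36476.0 + 3.5*I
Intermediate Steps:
A = 5/2 (A = -3/2 + ((3 + 0) + 1) = -3/2 + (3 + 1) = -3/2 + 4 = 5/2 ≈ 2.5000)
V(r) = (5/2 + r)/(2*r) (V(r) = (r + 5/2)/(r + r) = (5/2 + r)/((2*r)) = (5/2 + r)*(1/(2*r)) = (5/2 + r)/(2*r))
((-2 + 3)² + √(-12 + 8))*V(1) - 36478 = ((-2 + 3)² + √(-12 + 8))*((¼)*(5 + 2*1)/1) - 36478 = (1² + √(-4))*((¼)*1*(5 + 2)) - 36478 = (1 + 2*I)*((¼)*1*7) - 36478 = (1 + 2*I)*(7/4) - 36478 = (7/4 + 7*I/2) - 36478 = -145905/4 + 7*I/2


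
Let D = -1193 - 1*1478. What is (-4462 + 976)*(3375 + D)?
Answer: -2454144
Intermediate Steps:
D = -2671 (D = -1193 - 1478 = -2671)
(-4462 + 976)*(3375 + D) = (-4462 + 976)*(3375 - 2671) = -3486*704 = -2454144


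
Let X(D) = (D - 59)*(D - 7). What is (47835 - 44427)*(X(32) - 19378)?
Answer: -68340624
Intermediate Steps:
X(D) = (-59 + D)*(-7 + D)
(47835 - 44427)*(X(32) - 19378) = (47835 - 44427)*((413 + 32² - 66*32) - 19378) = 3408*((413 + 1024 - 2112) - 19378) = 3408*(-675 - 19378) = 3408*(-20053) = -68340624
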